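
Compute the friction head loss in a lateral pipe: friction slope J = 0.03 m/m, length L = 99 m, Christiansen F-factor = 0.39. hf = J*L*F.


hf = J * L * F = 0.03 * 99 * 0.39 = 1.1583 m

1.1583 m


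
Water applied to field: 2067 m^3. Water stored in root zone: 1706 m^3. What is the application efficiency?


Ea = V_root / V_field * 100 = 1706 / 2067 * 100 = 82.5351%

82.5351 %


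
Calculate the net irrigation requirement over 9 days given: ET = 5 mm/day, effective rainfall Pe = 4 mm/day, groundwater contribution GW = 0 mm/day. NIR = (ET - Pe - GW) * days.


Daily deficit = ET - Pe - GW = 5 - 4 - 0 = 1 mm/day
NIR = 1 * 9 = 9 mm

9.0000 mm


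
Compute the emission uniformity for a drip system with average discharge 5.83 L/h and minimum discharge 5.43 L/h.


EU = (q_min/q_avg)*100 = (5.43/5.83)*100 = 93.1389%

93.1389 %


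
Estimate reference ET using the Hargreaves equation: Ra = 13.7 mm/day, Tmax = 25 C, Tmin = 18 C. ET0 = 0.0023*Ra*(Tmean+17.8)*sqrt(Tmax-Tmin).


Tmean = (Tmax + Tmin)/2 = (25 + 18)/2 = 21.5
ET0 = 0.0023 * 13.7 * (21.5 + 17.8) * sqrt(25 - 18)
ET0 = 0.0023 * 13.7 * 39.3 * 2.645751

3.2763 mm/day


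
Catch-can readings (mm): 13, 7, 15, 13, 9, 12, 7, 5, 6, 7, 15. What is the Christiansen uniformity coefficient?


mean = 9.909091 mm
MAD = 3.355372 mm
CU = (1 - 3.355372/9.909091)*100

66.1384 %


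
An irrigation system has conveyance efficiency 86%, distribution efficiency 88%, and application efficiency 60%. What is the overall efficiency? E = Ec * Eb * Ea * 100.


Ec = 0.86, Eb = 0.88, Ea = 0.6
E = 0.86 * 0.88 * 0.6 * 100 = 45.4080%

45.4080 %


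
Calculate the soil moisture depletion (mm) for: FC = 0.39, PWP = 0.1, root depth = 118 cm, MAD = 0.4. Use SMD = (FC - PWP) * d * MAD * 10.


SMD = (FC - PWP) * d * MAD * 10
SMD = (0.39 - 0.1) * 118 * 0.4 * 10
SMD = 0.2900 * 118 * 0.4 * 10

136.8800 mm


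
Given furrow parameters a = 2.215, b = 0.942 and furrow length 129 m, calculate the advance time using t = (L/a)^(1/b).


t = (L/a)^(1/b)
t = (129/2.215)^(1/0.942)
t = 58.239278^(1/0.942)

74.8001 min


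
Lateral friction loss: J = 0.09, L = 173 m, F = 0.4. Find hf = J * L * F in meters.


hf = J * L * F = 0.09 * 173 * 0.4 = 6.2280 m

6.2280 m


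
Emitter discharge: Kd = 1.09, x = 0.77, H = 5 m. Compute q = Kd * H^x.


q = Kd * H^x = 1.09 * 5^0.77 = 1.09 * 3.453082

3.7639 L/h


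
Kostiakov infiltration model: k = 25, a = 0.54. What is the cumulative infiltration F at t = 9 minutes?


F = k * t^a = 25 * 9^0.54
F = 25 * 3.275601

81.8900 mm


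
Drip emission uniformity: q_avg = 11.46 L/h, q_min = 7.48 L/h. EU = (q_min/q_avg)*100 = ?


EU = (q_min/q_avg)*100 = (7.48/11.46)*100 = 65.2705%

65.2705 %


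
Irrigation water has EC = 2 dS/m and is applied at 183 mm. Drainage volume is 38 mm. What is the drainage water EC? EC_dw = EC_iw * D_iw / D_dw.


EC_dw = EC_iw * D_iw / D_dw
EC_dw = 2 * 183 / 38
EC_dw = 366 / 38

9.6316 dS/m


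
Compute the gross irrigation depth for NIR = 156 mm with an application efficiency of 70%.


Ea = 70% = 0.7
GID = NIR / Ea = 156 / 0.7 = 222.8571 mm

222.8571 mm


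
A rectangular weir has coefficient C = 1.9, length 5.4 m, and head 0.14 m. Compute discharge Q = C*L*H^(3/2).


Q = C * L * H^(3/2) = 1.9 * 5.4 * 0.14^1.5 = 1.9 * 5.4 * 0.052383

0.5374 m^3/s


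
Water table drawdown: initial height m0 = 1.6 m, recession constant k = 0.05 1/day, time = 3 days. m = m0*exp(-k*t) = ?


m = m0 * exp(-k*t)
m = 1.6 * exp(-0.05 * 3)
m = 1.6 * exp(-0.1500)

1.3771 m


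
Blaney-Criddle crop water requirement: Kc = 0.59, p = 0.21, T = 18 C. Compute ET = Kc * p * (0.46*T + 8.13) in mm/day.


ET = Kc * p * (0.46*T + 8.13)
ET = 0.59 * 0.21 * (0.46*18 + 8.13)
ET = 0.59 * 0.21 * 16.4100

2.0332 mm/day


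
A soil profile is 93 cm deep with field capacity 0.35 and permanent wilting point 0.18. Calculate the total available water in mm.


AWC = (FC - PWP) * d * 10
AWC = (0.35 - 0.18) * 93 * 10
AWC = 0.1700 * 93 * 10

158.1000 mm


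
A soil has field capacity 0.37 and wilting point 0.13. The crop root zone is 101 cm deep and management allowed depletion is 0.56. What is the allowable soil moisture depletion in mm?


SMD = (FC - PWP) * d * MAD * 10
SMD = (0.37 - 0.13) * 101 * 0.56 * 10
SMD = 0.2400 * 101 * 0.56 * 10

135.7440 mm


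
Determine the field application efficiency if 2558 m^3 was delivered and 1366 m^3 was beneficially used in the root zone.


Ea = V_root / V_field * 100 = 1366 / 2558 * 100 = 53.4011%

53.4011 %


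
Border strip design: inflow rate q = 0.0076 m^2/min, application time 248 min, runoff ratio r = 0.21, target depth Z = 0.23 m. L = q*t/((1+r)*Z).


L = q*t/((1+r)*Z)
L = 0.0076*248/((1+0.21)*0.23)
L = 1.8848/0.2783

6.7725 m


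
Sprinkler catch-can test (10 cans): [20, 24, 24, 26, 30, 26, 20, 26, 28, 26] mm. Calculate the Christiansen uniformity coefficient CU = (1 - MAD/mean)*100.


mean = 25.000000 mm
MAD = 2.400000 mm
CU = (1 - 2.400000/25.000000)*100

90.4000 %


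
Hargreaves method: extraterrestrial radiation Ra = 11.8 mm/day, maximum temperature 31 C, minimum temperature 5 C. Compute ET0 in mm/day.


Tmean = (Tmax + Tmin)/2 = (31 + 5)/2 = 18.0
ET0 = 0.0023 * 11.8 * (18.0 + 17.8) * sqrt(31 - 5)
ET0 = 0.0023 * 11.8 * 35.8 * 5.099020

4.9543 mm/day


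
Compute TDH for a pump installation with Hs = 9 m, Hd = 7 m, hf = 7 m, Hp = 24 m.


TDH = Hs + Hd + hf + Hp = 9 + 7 + 7 + 24 = 47

47 m


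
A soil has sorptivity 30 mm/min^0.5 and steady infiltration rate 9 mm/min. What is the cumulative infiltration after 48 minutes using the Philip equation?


F = S*sqrt(t) + A*t
F = 30*sqrt(48) + 9*48
F = 30*6.928203 + 432

639.8461 mm


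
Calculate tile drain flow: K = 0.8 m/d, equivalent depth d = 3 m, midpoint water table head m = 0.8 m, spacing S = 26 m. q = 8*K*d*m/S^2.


q = 8*K*d*m/S^2
q = 8*0.8*3*0.8/26^2
q = 15.3600 / 676

0.0227 m/d


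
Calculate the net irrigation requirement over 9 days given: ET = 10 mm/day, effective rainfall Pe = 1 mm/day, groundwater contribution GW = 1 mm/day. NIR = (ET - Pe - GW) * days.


Daily deficit = ET - Pe - GW = 10 - 1 - 1 = 8 mm/day
NIR = 8 * 9 = 72 mm

72.0000 mm


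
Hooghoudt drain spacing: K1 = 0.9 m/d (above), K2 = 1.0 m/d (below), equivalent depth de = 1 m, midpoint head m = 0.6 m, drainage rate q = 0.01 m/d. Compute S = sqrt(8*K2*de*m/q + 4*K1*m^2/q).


S^2 = 8*K2*de*m/q + 4*K1*m^2/q
S^2 = 8*1.0*1*0.6/0.01 + 4*0.9*0.6^2/0.01
S = sqrt(609.6000)

24.6901 m


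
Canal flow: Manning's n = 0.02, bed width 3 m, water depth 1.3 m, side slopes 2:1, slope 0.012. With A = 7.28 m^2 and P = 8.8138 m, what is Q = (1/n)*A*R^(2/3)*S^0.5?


R = A/P = 7.28/8.8138 = 0.825977
Q = (1/0.02) * 7.28 * 0.825977^(2/3) * 0.012^0.5

35.1024 m^3/s


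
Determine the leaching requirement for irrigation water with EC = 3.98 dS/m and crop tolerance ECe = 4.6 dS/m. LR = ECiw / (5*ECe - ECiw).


LR = ECiw / (5*ECe - ECiw)
LR = 3.98 / (5*4.6 - 3.98)
LR = 3.98 / 19.0200

0.2093


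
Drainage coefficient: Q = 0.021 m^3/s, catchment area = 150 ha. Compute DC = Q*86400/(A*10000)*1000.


DC = Q * 86400 / (A * 10000) * 1000
DC = 0.021 * 86400 / (150 * 10000) * 1000
DC = 1814400.0000 / 1500000

1.2096 mm/day


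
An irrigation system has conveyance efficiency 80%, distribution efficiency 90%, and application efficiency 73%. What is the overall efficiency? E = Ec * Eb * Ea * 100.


Ec = 0.8, Eb = 0.9, Ea = 0.73
E = 0.8 * 0.9 * 0.73 * 100 = 52.5600%

52.5600 %


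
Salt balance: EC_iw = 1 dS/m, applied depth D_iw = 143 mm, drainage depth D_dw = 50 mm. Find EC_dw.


EC_dw = EC_iw * D_iw / D_dw
EC_dw = 1 * 143 / 50
EC_dw = 143 / 50

2.8600 dS/m


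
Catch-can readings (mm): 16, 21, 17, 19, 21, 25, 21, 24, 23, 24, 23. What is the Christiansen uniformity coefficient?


mean = 21.272727 mm
MAD = 2.297521 mm
CU = (1 - 2.297521/21.272727)*100

89.1997 %


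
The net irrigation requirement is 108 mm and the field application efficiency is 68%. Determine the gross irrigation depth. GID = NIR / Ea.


Ea = 68% = 0.68
GID = NIR / Ea = 108 / 0.68 = 158.8235 mm

158.8235 mm


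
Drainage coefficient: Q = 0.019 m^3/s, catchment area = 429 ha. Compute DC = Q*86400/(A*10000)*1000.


DC = Q * 86400 / (A * 10000) * 1000
DC = 0.019 * 86400 / (429 * 10000) * 1000
DC = 1641600.0000 / 4290000

0.3827 mm/day


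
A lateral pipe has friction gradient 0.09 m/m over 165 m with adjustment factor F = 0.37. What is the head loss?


hf = J * L * F = 0.09 * 165 * 0.37 = 5.4945 m

5.4945 m


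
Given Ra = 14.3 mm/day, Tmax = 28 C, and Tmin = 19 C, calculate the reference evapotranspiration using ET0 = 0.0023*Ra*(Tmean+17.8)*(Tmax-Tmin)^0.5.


Tmean = (Tmax + Tmin)/2 = (28 + 19)/2 = 23.5
ET0 = 0.0023 * 14.3 * (23.5 + 17.8) * sqrt(28 - 19)
ET0 = 0.0023 * 14.3 * 41.3 * 3.000000

4.0751 mm/day


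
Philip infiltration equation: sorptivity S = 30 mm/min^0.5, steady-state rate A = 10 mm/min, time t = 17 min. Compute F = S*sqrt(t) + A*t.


F = S*sqrt(t) + A*t
F = 30*sqrt(17) + 10*17
F = 30*4.123106 + 170

293.6932 mm


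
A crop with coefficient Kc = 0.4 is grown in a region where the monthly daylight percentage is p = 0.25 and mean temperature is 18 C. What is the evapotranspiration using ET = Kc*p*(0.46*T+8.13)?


ET = Kc * p * (0.46*T + 8.13)
ET = 0.4 * 0.25 * (0.46*18 + 8.13)
ET = 0.4 * 0.25 * 16.4100

1.6410 mm/day


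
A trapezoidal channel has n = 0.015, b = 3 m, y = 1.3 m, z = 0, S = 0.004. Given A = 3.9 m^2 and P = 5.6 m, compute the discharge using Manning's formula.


R = A/P = 3.9/5.6 = 0.696429
Q = (1/0.015) * 3.9 * 0.696429^(2/3) * 0.004^0.5

12.9198 m^3/s


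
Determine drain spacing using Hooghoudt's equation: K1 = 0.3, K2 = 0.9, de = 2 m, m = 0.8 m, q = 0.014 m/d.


S^2 = 8*K2*de*m/q + 4*K1*m^2/q
S^2 = 8*0.9*2*0.8/0.014 + 4*0.3*0.8^2/0.014
S = sqrt(877.7143)

29.6262 m


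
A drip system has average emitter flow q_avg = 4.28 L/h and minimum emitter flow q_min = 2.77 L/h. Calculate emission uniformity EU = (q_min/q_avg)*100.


EU = (q_min/q_avg)*100 = (2.77/4.28)*100 = 64.7196%

64.7196 %


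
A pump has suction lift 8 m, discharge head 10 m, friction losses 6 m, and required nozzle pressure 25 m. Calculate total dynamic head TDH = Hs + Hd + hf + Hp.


TDH = Hs + Hd + hf + Hp = 8 + 10 + 6 + 25 = 49

49 m


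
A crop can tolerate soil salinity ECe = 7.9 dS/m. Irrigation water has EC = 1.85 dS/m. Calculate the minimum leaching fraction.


LR = ECiw / (5*ECe - ECiw)
LR = 1.85 / (5*7.9 - 1.85)
LR = 1.85 / 37.6500

0.0491


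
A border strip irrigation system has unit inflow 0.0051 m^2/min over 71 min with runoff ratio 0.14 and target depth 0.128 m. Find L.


L = q*t/((1+r)*Z)
L = 0.0051*71/((1+0.14)*0.128)
L = 0.3621/0.14592

2.4815 m


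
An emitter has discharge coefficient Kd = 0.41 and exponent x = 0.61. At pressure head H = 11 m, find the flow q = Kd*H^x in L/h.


q = Kd * H^x = 0.41 * 11^0.61 = 0.41 * 4.317671

1.7702 L/h


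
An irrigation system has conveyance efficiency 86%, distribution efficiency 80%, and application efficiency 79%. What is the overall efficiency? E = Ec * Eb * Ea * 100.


Ec = 0.86, Eb = 0.8, Ea = 0.79
E = 0.86 * 0.8 * 0.79 * 100 = 54.3520%

54.3520 %


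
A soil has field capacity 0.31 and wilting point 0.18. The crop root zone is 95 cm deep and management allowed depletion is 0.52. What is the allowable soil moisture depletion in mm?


SMD = (FC - PWP) * d * MAD * 10
SMD = (0.31 - 0.18) * 95 * 0.52 * 10
SMD = 0.1300 * 95 * 0.52 * 10

64.2200 mm


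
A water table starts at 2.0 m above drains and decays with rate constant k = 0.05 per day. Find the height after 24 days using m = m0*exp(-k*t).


m = m0 * exp(-k*t)
m = 2.0 * exp(-0.05 * 24)
m = 2.0 * exp(-1.2000)

0.6024 m


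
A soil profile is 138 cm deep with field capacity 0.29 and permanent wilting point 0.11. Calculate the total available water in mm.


AWC = (FC - PWP) * d * 10
AWC = (0.29 - 0.11) * 138 * 10
AWC = 0.1800 * 138 * 10

248.4000 mm


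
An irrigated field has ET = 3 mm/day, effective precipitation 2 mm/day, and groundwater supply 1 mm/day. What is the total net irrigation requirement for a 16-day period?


Daily deficit = ET - Pe - GW = 3 - 2 - 1 = 0 mm/day
NIR = 0 * 16 = 0 mm

0 mm


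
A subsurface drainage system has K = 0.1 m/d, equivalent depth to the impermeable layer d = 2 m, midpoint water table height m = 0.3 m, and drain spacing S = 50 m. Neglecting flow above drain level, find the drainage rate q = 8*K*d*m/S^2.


q = 8*K*d*m/S^2
q = 8*0.1*2*0.3/50^2
q = 0.4800 / 2500

1.9200e-04 m/d


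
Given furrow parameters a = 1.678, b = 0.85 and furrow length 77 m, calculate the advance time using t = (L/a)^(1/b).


t = (L/a)^(1/b)
t = (77/1.678)^(1/0.85)
t = 45.887962^(1/0.85)

90.1446 min


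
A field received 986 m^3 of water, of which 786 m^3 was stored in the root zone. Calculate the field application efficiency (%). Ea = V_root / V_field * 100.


Ea = V_root / V_field * 100 = 786 / 986 * 100 = 79.7160%

79.7160 %


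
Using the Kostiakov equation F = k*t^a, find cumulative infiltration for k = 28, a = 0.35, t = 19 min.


F = k * t^a = 28 * 19^0.35
F = 28 * 2.802617

78.4733 mm


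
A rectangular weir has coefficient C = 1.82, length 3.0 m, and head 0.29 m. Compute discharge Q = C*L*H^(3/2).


Q = C * L * H^(3/2) = 1.82 * 3.0 * 0.29^1.5 = 1.82 * 3.0 * 0.156170

0.8527 m^3/s


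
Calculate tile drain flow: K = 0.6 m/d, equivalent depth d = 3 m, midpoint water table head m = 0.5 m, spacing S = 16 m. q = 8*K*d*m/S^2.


q = 8*K*d*m/S^2
q = 8*0.6*3*0.5/16^2
q = 7.2000 / 256

0.0281 m/d


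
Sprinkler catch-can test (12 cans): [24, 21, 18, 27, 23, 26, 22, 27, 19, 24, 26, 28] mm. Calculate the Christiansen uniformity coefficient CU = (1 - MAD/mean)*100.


mean = 23.750000 mm
MAD = 2.625000 mm
CU = (1 - 2.625000/23.750000)*100

88.9474 %


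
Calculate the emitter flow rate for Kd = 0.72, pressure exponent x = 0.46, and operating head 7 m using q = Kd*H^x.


q = Kd * H^x = 0.72 * 7^0.46 = 0.72 * 2.447626

1.7623 L/h


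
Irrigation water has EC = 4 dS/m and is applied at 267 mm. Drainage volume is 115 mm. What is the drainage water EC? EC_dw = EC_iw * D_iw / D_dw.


EC_dw = EC_iw * D_iw / D_dw
EC_dw = 4 * 267 / 115
EC_dw = 1068 / 115

9.2870 dS/m


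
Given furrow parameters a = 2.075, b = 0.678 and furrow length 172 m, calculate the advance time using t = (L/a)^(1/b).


t = (L/a)^(1/b)
t = (172/2.075)^(1/0.678)
t = 82.891566^(1/0.678)

675.5559 min


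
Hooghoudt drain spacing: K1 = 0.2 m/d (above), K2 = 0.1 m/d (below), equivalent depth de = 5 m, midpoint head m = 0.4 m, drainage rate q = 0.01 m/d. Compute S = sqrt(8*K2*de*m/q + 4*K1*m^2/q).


S^2 = 8*K2*de*m/q + 4*K1*m^2/q
S^2 = 8*0.1*5*0.4/0.01 + 4*0.2*0.4^2/0.01
S = sqrt(172.8000)

13.1453 m


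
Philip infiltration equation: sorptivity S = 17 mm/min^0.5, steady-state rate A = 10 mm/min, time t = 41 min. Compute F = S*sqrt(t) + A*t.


F = S*sqrt(t) + A*t
F = 17*sqrt(41) + 10*41
F = 17*6.403124 + 410

518.8531 mm


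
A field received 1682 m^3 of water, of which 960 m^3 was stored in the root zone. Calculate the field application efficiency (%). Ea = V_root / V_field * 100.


Ea = V_root / V_field * 100 = 960 / 1682 * 100 = 57.0749%

57.0749 %


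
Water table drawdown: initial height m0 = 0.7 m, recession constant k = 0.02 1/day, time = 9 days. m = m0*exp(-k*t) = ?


m = m0 * exp(-k*t)
m = 0.7 * exp(-0.02 * 9)
m = 0.7 * exp(-0.1800)

0.5847 m


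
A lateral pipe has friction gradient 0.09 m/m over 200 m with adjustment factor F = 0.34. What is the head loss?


hf = J * L * F = 0.09 * 200 * 0.34 = 6.1200 m

6.1200 m


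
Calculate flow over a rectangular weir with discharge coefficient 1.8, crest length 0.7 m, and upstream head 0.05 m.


Q = C * L * H^(3/2) = 1.8 * 0.7 * 0.05^1.5 = 1.8 * 0.7 * 0.011180

0.0141 m^3/s


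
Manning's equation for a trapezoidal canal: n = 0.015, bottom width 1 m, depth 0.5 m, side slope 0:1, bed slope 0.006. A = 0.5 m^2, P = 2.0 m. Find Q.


R = A/P = 0.5/2.0 = 0.250000
Q = (1/0.015) * 0.5 * 0.250000^(2/3) * 0.006^0.5

1.0247 m^3/s


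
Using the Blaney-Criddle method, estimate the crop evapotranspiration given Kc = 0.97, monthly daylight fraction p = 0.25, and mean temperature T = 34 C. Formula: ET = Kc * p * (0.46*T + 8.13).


ET = Kc * p * (0.46*T + 8.13)
ET = 0.97 * 0.25 * (0.46*34 + 8.13)
ET = 0.97 * 0.25 * 23.7700

5.7642 mm/day


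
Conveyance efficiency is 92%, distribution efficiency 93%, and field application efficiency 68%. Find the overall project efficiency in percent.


Ec = 0.92, Eb = 0.93, Ea = 0.68
E = 0.92 * 0.93 * 0.68 * 100 = 58.1808%

58.1808 %


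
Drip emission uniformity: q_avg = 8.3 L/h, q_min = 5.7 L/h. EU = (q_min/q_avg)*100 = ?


EU = (q_min/q_avg)*100 = (5.7/8.3)*100 = 68.6747%

68.6747 %


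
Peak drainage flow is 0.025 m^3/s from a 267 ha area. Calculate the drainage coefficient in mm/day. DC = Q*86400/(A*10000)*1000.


DC = Q * 86400 / (A * 10000) * 1000
DC = 0.025 * 86400 / (267 * 10000) * 1000
DC = 2160000.0000 / 2670000

0.8090 mm/day


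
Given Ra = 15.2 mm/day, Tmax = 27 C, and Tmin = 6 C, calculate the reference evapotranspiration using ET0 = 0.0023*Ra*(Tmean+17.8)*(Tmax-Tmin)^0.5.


Tmean = (Tmax + Tmin)/2 = (27 + 6)/2 = 16.5
ET0 = 0.0023 * 15.2 * (16.5 + 17.8) * sqrt(27 - 6)
ET0 = 0.0023 * 15.2 * 34.3 * 4.582576

5.4951 mm/day


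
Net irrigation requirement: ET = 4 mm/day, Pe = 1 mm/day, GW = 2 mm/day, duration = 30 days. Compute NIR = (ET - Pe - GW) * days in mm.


Daily deficit = ET - Pe - GW = 4 - 1 - 2 = 1 mm/day
NIR = 1 * 30 = 30 mm

30.0000 mm


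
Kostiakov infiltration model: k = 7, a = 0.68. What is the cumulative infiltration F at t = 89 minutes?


F = k * t^a = 7 * 89^0.68
F = 7 * 21.163389

148.1437 mm


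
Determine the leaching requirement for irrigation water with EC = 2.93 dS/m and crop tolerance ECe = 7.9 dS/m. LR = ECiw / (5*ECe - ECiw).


LR = ECiw / (5*ECe - ECiw)
LR = 2.93 / (5*7.9 - 2.93)
LR = 2.93 / 36.5700

0.0801


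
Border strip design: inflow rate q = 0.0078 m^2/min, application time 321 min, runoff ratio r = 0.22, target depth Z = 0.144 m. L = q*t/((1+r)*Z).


L = q*t/((1+r)*Z)
L = 0.0078*321/((1+0.22)*0.144)
L = 2.5038/0.17568

14.2520 m


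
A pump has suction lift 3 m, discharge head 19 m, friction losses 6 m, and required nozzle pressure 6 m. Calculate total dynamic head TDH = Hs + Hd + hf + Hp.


TDH = Hs + Hd + hf + Hp = 3 + 19 + 6 + 6 = 34

34 m


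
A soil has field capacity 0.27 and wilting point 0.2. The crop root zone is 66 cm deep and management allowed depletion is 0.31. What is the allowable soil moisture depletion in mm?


SMD = (FC - PWP) * d * MAD * 10
SMD = (0.27 - 0.2) * 66 * 0.31 * 10
SMD = 0.0700 * 66 * 0.31 * 10

14.3220 mm


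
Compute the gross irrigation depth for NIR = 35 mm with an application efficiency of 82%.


Ea = 82% = 0.82
GID = NIR / Ea = 35 / 0.82 = 42.6829 mm

42.6829 mm


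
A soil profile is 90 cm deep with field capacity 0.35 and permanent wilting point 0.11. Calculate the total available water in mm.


AWC = (FC - PWP) * d * 10
AWC = (0.35 - 0.11) * 90 * 10
AWC = 0.2400 * 90 * 10

216.0000 mm


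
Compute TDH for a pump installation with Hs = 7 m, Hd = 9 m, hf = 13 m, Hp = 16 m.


TDH = Hs + Hd + hf + Hp = 7 + 9 + 13 + 16 = 45

45 m


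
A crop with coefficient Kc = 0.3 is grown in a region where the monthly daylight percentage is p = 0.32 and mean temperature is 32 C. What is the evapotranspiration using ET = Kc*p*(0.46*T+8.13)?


ET = Kc * p * (0.46*T + 8.13)
ET = 0.3 * 0.32 * (0.46*32 + 8.13)
ET = 0.3 * 0.32 * 22.8500

2.1936 mm/day


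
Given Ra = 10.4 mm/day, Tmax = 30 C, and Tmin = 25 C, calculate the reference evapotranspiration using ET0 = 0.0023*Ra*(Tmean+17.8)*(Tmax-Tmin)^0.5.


Tmean = (Tmax + Tmin)/2 = (30 + 25)/2 = 27.5
ET0 = 0.0023 * 10.4 * (27.5 + 17.8) * sqrt(30 - 25)
ET0 = 0.0023 * 10.4 * 45.3 * 2.236068

2.4229 mm/day


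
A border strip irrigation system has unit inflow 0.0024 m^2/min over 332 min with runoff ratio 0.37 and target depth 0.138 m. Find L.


L = q*t/((1+r)*Z)
L = 0.0024*332/((1+0.37)*0.138)
L = 0.7968/0.18906

4.2145 m


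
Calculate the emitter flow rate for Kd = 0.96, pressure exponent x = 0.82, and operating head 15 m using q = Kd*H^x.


q = Kd * H^x = 0.96 * 15^0.82 = 0.96 * 9.212868

8.8444 L/h


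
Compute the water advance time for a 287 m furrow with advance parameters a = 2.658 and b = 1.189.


t = (L/a)^(1/b)
t = (287/2.658)^(1/1.189)
t = 107.975922^(1/1.189)

51.2997 min


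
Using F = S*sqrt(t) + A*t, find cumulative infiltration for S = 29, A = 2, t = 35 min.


F = S*sqrt(t) + A*t
F = 29*sqrt(35) + 2*35
F = 29*5.916080 + 70

241.5663 mm


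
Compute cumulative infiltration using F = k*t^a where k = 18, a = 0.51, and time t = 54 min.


F = k * t^a = 18 * 54^0.51
F = 18 * 7.647523

137.6554 mm


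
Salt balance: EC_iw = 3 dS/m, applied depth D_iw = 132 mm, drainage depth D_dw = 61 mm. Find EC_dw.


EC_dw = EC_iw * D_iw / D_dw
EC_dw = 3 * 132 / 61
EC_dw = 396 / 61

6.4918 dS/m


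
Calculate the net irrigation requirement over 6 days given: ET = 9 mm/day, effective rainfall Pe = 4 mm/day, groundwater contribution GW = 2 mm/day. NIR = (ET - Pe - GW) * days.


Daily deficit = ET - Pe - GW = 9 - 4 - 2 = 3 mm/day
NIR = 3 * 6 = 18 mm

18.0000 mm


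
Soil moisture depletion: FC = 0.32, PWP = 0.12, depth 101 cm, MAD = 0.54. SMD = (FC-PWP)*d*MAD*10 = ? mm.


SMD = (FC - PWP) * d * MAD * 10
SMD = (0.32 - 0.12) * 101 * 0.54 * 10
SMD = 0.2000 * 101 * 0.54 * 10

109.0800 mm


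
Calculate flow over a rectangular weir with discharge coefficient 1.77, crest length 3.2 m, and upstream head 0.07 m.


Q = C * L * H^(3/2) = 1.77 * 3.2 * 0.07^1.5 = 1.77 * 3.2 * 0.018520

0.1049 m^3/s


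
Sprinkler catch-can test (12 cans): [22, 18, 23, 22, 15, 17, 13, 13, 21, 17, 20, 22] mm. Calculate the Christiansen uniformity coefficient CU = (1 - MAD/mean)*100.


mean = 18.583333 mm
MAD = 3.083333 mm
CU = (1 - 3.083333/18.583333)*100

83.4081 %


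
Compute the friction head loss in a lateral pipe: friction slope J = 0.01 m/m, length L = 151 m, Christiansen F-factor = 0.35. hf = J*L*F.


hf = J * L * F = 0.01 * 151 * 0.35 = 0.5285 m

0.5285 m


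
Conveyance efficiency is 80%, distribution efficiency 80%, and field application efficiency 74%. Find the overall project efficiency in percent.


Ec = 0.8, Eb = 0.8, Ea = 0.74
E = 0.8 * 0.8 * 0.74 * 100 = 47.3600%

47.3600 %


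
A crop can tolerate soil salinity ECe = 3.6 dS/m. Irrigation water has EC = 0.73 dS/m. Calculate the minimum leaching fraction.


LR = ECiw / (5*ECe - ECiw)
LR = 0.73 / (5*3.6 - 0.73)
LR = 0.73 / 17.2700

0.0423


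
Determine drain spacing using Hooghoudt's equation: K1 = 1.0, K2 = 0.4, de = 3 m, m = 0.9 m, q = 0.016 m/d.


S^2 = 8*K2*de*m/q + 4*K1*m^2/q
S^2 = 8*0.4*3*0.9/0.016 + 4*1.0*0.9^2/0.016
S = sqrt(742.5000)

27.2489 m


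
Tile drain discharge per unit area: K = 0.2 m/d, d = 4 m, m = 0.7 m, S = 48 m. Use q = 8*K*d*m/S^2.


q = 8*K*d*m/S^2
q = 8*0.2*4*0.7/48^2
q = 4.4800 / 2304

0.0019 m/d


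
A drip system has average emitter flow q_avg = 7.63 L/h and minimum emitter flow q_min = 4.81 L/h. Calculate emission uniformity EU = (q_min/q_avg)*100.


EU = (q_min/q_avg)*100 = (4.81/7.63)*100 = 63.0406%

63.0406 %


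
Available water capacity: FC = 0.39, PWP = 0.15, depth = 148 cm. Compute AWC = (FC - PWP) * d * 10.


AWC = (FC - PWP) * d * 10
AWC = (0.39 - 0.15) * 148 * 10
AWC = 0.2400 * 148 * 10

355.2000 mm


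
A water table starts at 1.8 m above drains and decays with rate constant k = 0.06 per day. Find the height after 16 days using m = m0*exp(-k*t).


m = m0 * exp(-k*t)
m = 1.8 * exp(-0.06 * 16)
m = 1.8 * exp(-0.9600)

0.6892 m


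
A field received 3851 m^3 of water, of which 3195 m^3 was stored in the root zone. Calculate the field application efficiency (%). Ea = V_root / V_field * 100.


Ea = V_root / V_field * 100 = 3195 / 3851 * 100 = 82.9655%

82.9655 %


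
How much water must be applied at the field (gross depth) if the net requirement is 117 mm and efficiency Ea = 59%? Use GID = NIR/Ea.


Ea = 59% = 0.59
GID = NIR / Ea = 117 / 0.59 = 198.3051 mm

198.3051 mm


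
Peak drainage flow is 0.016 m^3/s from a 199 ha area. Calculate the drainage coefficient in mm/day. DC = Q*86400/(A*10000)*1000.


DC = Q * 86400 / (A * 10000) * 1000
DC = 0.016 * 86400 / (199 * 10000) * 1000
DC = 1382400.0000 / 1990000

0.6947 mm/day


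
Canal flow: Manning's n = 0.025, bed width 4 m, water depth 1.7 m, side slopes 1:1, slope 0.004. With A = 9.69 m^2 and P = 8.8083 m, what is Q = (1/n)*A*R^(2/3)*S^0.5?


R = A/P = 9.69/8.8083 = 1.100099
Q = (1/0.025) * 9.69 * 1.100099^(2/3) * 0.004^0.5

26.1237 m^3/s


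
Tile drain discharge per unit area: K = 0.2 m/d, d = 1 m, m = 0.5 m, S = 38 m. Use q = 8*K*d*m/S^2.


q = 8*K*d*m/S^2
q = 8*0.2*1*0.5/38^2
q = 0.8000 / 1444

5.5402e-04 m/d


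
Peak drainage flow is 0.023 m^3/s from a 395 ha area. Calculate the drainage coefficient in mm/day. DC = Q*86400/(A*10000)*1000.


DC = Q * 86400 / (A * 10000) * 1000
DC = 0.023 * 86400 / (395 * 10000) * 1000
DC = 1987200.0000 / 3950000

0.5031 mm/day


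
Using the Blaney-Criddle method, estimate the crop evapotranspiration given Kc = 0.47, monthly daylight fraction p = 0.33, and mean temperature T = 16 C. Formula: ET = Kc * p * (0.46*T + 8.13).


ET = Kc * p * (0.46*T + 8.13)
ET = 0.47 * 0.33 * (0.46*16 + 8.13)
ET = 0.47 * 0.33 * 15.4900

2.4025 mm/day


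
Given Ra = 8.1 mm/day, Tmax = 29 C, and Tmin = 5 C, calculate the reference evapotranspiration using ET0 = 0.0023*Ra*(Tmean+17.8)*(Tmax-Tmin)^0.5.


Tmean = (Tmax + Tmin)/2 = (29 + 5)/2 = 17.0
ET0 = 0.0023 * 8.1 * (17.0 + 17.8) * sqrt(29 - 5)
ET0 = 0.0023 * 8.1 * 34.8 * 4.898979

3.1761 mm/day


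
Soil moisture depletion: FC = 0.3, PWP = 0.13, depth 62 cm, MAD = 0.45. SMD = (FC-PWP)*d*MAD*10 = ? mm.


SMD = (FC - PWP) * d * MAD * 10
SMD = (0.3 - 0.13) * 62 * 0.45 * 10
SMD = 0.1700 * 62 * 0.45 * 10

47.4300 mm


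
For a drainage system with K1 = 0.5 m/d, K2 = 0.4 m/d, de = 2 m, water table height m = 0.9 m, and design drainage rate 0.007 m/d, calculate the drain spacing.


S^2 = 8*K2*de*m/q + 4*K1*m^2/q
S^2 = 8*0.4*2*0.9/0.007 + 4*0.5*0.9^2/0.007
S = sqrt(1054.2857)

32.4698 m


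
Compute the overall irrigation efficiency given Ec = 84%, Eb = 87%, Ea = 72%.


Ec = 0.84, Eb = 0.87, Ea = 0.72
E = 0.84 * 0.87 * 0.72 * 100 = 52.6176%

52.6176 %


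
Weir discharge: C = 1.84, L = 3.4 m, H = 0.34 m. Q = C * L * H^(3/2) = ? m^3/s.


Q = C * L * H^(3/2) = 1.84 * 3.4 * 0.34^1.5 = 1.84 * 3.4 * 0.198252

1.2403 m^3/s


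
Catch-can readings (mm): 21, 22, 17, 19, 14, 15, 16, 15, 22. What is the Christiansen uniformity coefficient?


mean = 17.888889 mm
MAD = 2.765432 mm
CU = (1 - 2.765432/17.888889)*100

84.5411 %


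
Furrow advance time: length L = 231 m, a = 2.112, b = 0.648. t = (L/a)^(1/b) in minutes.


t = (L/a)^(1/b)
t = (231/2.112)^(1/0.648)
t = 109.375000^(1/0.648)

1401.1302 min


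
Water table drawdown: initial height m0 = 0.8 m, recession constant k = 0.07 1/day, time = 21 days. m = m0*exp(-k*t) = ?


m = m0 * exp(-k*t)
m = 0.8 * exp(-0.07 * 21)
m = 0.8 * exp(-1.4700)

0.1839 m


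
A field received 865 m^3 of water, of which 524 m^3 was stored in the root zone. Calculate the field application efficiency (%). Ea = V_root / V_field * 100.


Ea = V_root / V_field * 100 = 524 / 865 * 100 = 60.5780%

60.5780 %


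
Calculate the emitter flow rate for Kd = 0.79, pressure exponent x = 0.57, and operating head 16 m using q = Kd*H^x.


q = Kd * H^x = 0.79 * 16^0.57 = 0.79 * 4.856780

3.8369 L/h


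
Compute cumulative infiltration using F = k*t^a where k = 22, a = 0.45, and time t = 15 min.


F = k * t^a = 22 * 15^0.45
F = 22 * 3.382525

74.4155 mm


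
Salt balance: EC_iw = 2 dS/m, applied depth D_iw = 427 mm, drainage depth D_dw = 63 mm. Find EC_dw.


EC_dw = EC_iw * D_iw / D_dw
EC_dw = 2 * 427 / 63
EC_dw = 854 / 63

13.5556 dS/m


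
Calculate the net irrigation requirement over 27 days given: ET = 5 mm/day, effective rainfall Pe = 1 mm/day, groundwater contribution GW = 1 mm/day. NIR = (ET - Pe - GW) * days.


Daily deficit = ET - Pe - GW = 5 - 1 - 1 = 3 mm/day
NIR = 3 * 27 = 81 mm

81.0000 mm


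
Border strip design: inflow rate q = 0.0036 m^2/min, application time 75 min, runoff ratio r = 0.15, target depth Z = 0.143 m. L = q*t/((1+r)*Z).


L = q*t/((1+r)*Z)
L = 0.0036*75/((1+0.15)*0.143)
L = 0.27/0.16445

1.6418 m


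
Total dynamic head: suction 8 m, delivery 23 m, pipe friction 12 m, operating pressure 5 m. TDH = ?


TDH = Hs + Hd + hf + Hp = 8 + 23 + 12 + 5 = 48

48 m


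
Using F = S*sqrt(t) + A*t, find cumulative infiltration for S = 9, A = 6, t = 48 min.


F = S*sqrt(t) + A*t
F = 9*sqrt(48) + 6*48
F = 9*6.928203 + 288

350.3538 mm


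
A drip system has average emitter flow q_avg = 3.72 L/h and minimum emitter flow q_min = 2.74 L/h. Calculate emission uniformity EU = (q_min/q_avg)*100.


EU = (q_min/q_avg)*100 = (2.74/3.72)*100 = 73.6559%

73.6559 %


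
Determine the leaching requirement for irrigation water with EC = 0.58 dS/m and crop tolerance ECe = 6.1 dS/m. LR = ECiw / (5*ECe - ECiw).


LR = ECiw / (5*ECe - ECiw)
LR = 0.58 / (5*6.1 - 0.58)
LR = 0.58 / 29.9200

0.0194


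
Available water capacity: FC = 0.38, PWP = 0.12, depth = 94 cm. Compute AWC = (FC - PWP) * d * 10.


AWC = (FC - PWP) * d * 10
AWC = (0.38 - 0.12) * 94 * 10
AWC = 0.2600 * 94 * 10

244.4000 mm


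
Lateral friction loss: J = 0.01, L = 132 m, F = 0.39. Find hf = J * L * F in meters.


hf = J * L * F = 0.01 * 132 * 0.39 = 0.5148 m

0.5148 m


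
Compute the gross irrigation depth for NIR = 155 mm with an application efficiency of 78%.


Ea = 78% = 0.78
GID = NIR / Ea = 155 / 0.78 = 198.7179 mm

198.7179 mm


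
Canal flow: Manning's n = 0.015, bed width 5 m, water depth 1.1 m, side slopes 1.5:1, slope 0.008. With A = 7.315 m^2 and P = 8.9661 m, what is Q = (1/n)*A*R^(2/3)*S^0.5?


R = A/P = 7.315/8.9661 = 0.815851
Q = (1/0.015) * 7.315 * 0.815851^(2/3) * 0.008^0.5

38.0839 m^3/s


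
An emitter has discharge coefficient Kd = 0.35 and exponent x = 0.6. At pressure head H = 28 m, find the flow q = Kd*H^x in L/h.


q = Kd * H^x = 0.35 * 28^0.6 = 0.35 * 7.384053

2.5844 L/h


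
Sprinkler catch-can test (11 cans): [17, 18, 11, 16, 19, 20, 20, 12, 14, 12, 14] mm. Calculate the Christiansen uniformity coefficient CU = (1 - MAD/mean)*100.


mean = 15.727273 mm
MAD = 2.842975 mm
CU = (1 - 2.842975/15.727273)*100

81.9233 %


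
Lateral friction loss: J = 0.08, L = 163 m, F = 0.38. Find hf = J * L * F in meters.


hf = J * L * F = 0.08 * 163 * 0.38 = 4.9552 m

4.9552 m


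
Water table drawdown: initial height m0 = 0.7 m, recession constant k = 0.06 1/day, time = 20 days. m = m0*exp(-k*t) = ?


m = m0 * exp(-k*t)
m = 0.7 * exp(-0.06 * 20)
m = 0.7 * exp(-1.2000)

0.2108 m


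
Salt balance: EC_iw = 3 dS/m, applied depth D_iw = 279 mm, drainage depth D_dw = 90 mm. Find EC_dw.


EC_dw = EC_iw * D_iw / D_dw
EC_dw = 3 * 279 / 90
EC_dw = 837 / 90

9.3000 dS/m


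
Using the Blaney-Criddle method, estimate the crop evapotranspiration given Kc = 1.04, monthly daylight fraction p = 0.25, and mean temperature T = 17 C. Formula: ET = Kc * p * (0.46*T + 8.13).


ET = Kc * p * (0.46*T + 8.13)
ET = 1.04 * 0.25 * (0.46*17 + 8.13)
ET = 1.04 * 0.25 * 15.9500

4.1470 mm/day


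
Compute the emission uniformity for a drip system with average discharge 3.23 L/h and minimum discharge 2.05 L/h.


EU = (q_min/q_avg)*100 = (2.05/3.23)*100 = 63.4675%

63.4675 %


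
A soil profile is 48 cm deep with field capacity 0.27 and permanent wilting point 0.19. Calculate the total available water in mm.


AWC = (FC - PWP) * d * 10
AWC = (0.27 - 0.19) * 48 * 10
AWC = 0.0800 * 48 * 10

38.4000 mm


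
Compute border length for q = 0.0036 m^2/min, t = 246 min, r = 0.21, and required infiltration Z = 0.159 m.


L = q*t/((1+r)*Z)
L = 0.0036*246/((1+0.21)*0.159)
L = 0.8856/0.19239

4.6031 m


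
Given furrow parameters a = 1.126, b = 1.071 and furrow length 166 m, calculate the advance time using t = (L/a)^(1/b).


t = (L/a)^(1/b)
t = (166/1.126)^(1/1.071)
t = 147.424512^(1/1.071)

105.8786 min


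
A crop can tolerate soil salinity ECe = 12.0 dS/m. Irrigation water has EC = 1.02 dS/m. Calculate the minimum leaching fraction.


LR = ECiw / (5*ECe - ECiw)
LR = 1.02 / (5*12.0 - 1.02)
LR = 1.02 / 58.9800

0.0173


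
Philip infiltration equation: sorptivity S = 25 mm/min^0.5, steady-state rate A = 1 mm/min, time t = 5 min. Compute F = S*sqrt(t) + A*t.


F = S*sqrt(t) + A*t
F = 25*sqrt(5) + 1*5
F = 25*2.236068 + 5

60.9017 mm


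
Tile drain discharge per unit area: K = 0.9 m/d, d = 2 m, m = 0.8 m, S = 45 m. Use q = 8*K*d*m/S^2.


q = 8*K*d*m/S^2
q = 8*0.9*2*0.8/45^2
q = 11.5200 / 2025

0.0057 m/d


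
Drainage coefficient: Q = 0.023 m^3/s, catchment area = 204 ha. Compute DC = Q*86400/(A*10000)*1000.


DC = Q * 86400 / (A * 10000) * 1000
DC = 0.023 * 86400 / (204 * 10000) * 1000
DC = 1987200.0000 / 2040000

0.9741 mm/day


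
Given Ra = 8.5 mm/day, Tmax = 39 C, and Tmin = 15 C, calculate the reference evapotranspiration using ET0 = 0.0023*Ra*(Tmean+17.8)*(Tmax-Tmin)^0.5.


Tmean = (Tmax + Tmin)/2 = (39 + 15)/2 = 27.0
ET0 = 0.0023 * 8.5 * (27.0 + 17.8) * sqrt(39 - 15)
ET0 = 0.0023 * 8.5 * 44.8 * 4.898979

4.2907 mm/day


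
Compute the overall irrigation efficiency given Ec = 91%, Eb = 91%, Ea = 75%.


Ec = 0.91, Eb = 0.91, Ea = 0.75
E = 0.91 * 0.91 * 0.75 * 100 = 62.1075%

62.1075 %


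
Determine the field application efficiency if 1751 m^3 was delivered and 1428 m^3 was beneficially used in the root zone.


Ea = V_root / V_field * 100 = 1428 / 1751 * 100 = 81.5534%

81.5534 %


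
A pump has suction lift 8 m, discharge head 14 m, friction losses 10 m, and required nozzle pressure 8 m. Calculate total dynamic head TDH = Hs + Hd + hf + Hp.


TDH = Hs + Hd + hf + Hp = 8 + 14 + 10 + 8 = 40

40 m


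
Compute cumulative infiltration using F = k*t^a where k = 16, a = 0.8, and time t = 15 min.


F = k * t^a = 16 * 15^0.8
F = 16 * 8.727161

139.6346 mm


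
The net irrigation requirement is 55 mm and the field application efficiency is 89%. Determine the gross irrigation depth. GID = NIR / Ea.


Ea = 89% = 0.89
GID = NIR / Ea = 55 / 0.89 = 61.7978 mm

61.7978 mm


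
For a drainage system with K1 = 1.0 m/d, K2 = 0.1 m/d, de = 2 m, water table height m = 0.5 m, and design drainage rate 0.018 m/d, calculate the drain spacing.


S^2 = 8*K2*de*m/q + 4*K1*m^2/q
S^2 = 8*0.1*2*0.5/0.018 + 4*1.0*0.5^2/0.018
S = sqrt(100.0000)

10.0000 m


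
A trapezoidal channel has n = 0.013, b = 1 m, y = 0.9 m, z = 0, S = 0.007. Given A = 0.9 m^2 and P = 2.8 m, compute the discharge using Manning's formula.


R = A/P = 0.9/2.8 = 0.321429
Q = (1/0.013) * 0.9 * 0.321429^(2/3) * 0.007^0.5

2.7179 m^3/s


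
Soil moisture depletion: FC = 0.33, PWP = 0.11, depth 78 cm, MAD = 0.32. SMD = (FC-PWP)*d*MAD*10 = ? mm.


SMD = (FC - PWP) * d * MAD * 10
SMD = (0.33 - 0.11) * 78 * 0.32 * 10
SMD = 0.2200 * 78 * 0.32 * 10

54.9120 mm


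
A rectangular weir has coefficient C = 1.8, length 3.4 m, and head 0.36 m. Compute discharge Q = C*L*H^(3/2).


Q = C * L * H^(3/2) = 1.8 * 3.4 * 0.36^1.5 = 1.8 * 3.4 * 0.216000

1.3219 m^3/s


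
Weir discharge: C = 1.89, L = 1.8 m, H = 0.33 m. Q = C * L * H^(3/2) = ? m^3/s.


Q = C * L * H^(3/2) = 1.89 * 1.8 * 0.33^1.5 = 1.89 * 1.8 * 0.189571

0.6449 m^3/s


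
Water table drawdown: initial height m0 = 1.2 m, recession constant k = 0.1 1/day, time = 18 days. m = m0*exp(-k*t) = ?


m = m0 * exp(-k*t)
m = 1.2 * exp(-0.1 * 18)
m = 1.2 * exp(-1.8000)

0.1984 m


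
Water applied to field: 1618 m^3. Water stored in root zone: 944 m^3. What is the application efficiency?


Ea = V_root / V_field * 100 = 944 / 1618 * 100 = 58.3436%

58.3436 %


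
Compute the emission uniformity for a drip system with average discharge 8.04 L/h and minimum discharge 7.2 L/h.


EU = (q_min/q_avg)*100 = (7.2/8.04)*100 = 89.5522%

89.5522 %


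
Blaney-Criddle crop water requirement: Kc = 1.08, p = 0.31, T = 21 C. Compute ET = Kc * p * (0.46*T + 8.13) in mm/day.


ET = Kc * p * (0.46*T + 8.13)
ET = 1.08 * 0.31 * (0.46*21 + 8.13)
ET = 1.08 * 0.31 * 17.7900

5.9561 mm/day


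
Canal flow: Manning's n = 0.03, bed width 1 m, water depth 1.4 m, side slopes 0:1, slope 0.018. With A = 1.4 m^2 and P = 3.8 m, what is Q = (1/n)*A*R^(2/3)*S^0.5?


R = A/P = 1.4/3.8 = 0.368421
Q = (1/0.03) * 1.4 * 0.368421^(2/3) * 0.018^0.5

3.2177 m^3/s


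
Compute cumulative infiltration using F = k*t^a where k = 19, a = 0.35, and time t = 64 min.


F = k * t^a = 19 * 64^0.35
F = 19 * 4.287094

81.4548 mm


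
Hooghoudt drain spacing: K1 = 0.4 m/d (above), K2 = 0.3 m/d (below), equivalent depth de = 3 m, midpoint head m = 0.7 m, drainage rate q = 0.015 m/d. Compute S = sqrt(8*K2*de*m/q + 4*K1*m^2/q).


S^2 = 8*K2*de*m/q + 4*K1*m^2/q
S^2 = 8*0.3*3*0.7/0.015 + 4*0.4*0.7^2/0.015
S = sqrt(388.2667)

19.7045 m


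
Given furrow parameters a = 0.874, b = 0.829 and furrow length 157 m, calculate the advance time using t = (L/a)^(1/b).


t = (L/a)^(1/b)
t = (157/0.874)^(1/0.829)
t = 179.633867^(1/0.829)

524.0911 min


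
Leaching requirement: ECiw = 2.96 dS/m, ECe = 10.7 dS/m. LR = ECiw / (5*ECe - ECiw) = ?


LR = ECiw / (5*ECe - ECiw)
LR = 2.96 / (5*10.7 - 2.96)
LR = 2.96 / 50.5400

0.0586


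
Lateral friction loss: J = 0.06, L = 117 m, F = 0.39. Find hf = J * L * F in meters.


hf = J * L * F = 0.06 * 117 * 0.39 = 2.7378 m

2.7378 m


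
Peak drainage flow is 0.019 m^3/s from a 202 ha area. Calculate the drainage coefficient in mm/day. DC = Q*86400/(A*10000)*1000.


DC = Q * 86400 / (A * 10000) * 1000
DC = 0.019 * 86400 / (202 * 10000) * 1000
DC = 1641600.0000 / 2020000

0.8127 mm/day


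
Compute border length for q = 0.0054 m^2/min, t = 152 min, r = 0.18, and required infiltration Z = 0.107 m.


L = q*t/((1+r)*Z)
L = 0.0054*152/((1+0.18)*0.107)
L = 0.8208/0.12626

6.5009 m


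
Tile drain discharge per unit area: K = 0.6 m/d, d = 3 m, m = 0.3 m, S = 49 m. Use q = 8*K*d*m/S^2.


q = 8*K*d*m/S^2
q = 8*0.6*3*0.3/49^2
q = 4.3200 / 2401

0.0018 m/d


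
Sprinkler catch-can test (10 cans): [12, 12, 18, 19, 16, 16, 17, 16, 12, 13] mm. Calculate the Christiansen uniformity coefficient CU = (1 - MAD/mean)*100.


mean = 15.100000 mm
MAD = 2.280000 mm
CU = (1 - 2.280000/15.100000)*100

84.9007 %


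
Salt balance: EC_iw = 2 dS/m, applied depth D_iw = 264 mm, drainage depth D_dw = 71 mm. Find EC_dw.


EC_dw = EC_iw * D_iw / D_dw
EC_dw = 2 * 264 / 71
EC_dw = 528 / 71

7.4366 dS/m


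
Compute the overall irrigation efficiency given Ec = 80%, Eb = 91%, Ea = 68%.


Ec = 0.8, Eb = 0.91, Ea = 0.68
E = 0.8 * 0.91 * 0.68 * 100 = 49.5040%

49.5040 %


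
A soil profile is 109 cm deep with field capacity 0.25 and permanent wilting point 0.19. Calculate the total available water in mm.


AWC = (FC - PWP) * d * 10
AWC = (0.25 - 0.19) * 109 * 10
AWC = 0.0600 * 109 * 10

65.4000 mm


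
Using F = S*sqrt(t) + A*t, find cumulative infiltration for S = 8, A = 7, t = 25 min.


F = S*sqrt(t) + A*t
F = 8*sqrt(25) + 7*25
F = 8*5.000000 + 175

215.0000 mm


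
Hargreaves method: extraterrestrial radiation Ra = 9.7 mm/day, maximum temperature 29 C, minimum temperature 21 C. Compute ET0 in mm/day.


Tmean = (Tmax + Tmin)/2 = (29 + 21)/2 = 25.0
ET0 = 0.0023 * 9.7 * (25.0 + 17.8) * sqrt(29 - 21)
ET0 = 0.0023 * 9.7 * 42.8 * 2.828427

2.7008 mm/day
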